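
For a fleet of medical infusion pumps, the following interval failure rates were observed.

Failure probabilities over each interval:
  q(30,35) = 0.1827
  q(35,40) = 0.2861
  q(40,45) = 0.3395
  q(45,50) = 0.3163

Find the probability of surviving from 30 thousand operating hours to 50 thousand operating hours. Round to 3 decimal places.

P(survive 30→50) = (1 − 0.1827) × (1 − 0.2861) × (1 − 0.3395) × (1 − 0.3163).
= 0.8173 × 0.7139 × 0.6605 × 0.6837 = 0.263486.

0.263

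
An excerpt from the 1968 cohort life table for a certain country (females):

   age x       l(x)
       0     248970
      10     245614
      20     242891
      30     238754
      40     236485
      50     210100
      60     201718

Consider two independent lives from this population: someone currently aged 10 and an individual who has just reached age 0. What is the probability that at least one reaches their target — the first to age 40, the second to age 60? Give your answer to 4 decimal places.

0.9929

p₁ = l(40)/l(10) = 236485/245614 = 0.962832; p₂ = l(60)/l(0) = 201718/248970 = 0.810210.
P(at least one) = 1 − (1−p₁)(1−p₂) = 1 − 0.037168 × 0.189790 = 0.992946.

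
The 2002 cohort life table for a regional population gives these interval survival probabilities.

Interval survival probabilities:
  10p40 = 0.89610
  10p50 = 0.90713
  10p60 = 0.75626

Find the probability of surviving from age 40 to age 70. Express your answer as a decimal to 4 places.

30p40 = 0.89610 × 0.90713 × 0.75626.
= 0.614748.

0.6147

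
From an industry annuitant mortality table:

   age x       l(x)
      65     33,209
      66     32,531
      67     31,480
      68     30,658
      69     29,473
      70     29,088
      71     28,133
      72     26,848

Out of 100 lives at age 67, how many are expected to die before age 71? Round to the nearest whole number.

11

The relevant probability is 1 − 28,133/31,480 = 0.106321.
Expected number = 100 × 0.106321 = 11.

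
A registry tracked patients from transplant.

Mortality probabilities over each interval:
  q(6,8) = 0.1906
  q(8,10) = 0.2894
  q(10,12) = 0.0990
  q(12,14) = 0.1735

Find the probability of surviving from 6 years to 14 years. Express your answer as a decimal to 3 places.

0.428

Survival from 6 to 14 is the product of surviving each interval: (1 − 0.1906) × (1 − 0.2894) × (1 − 0.0990) × (1 − 0.1735).
= 0.8094 × 0.7106 × 0.9010 × 0.8265 = 0.428308.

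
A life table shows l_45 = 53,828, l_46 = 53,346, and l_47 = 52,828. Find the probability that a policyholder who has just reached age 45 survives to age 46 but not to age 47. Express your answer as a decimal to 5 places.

We want 1|1q45 = (l_46 − l_47)/l_45.
This is the probability of reaching 46 but not 47, conditional on being alive at 45: (l_46 − l_47) / l_45.
= (53,346 − 52,828) / 53,828 = 518 / 53,828 = 0.009623.

0.00962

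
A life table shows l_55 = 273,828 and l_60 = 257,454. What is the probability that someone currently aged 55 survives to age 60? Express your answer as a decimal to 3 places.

We want 5p55 = l_60/l_55.
The conditional survival probability is l_60/l_55 = 257,454/273,828 = 0.940203.

0.940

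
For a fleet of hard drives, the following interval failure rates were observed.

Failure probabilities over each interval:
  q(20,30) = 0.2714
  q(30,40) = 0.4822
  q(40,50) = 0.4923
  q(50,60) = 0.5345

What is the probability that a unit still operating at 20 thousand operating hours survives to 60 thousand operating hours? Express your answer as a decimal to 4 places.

0.0892

Chaining the interval survival probabilities: (1 − 0.2714) × (1 − 0.4822) × (1 − 0.4923) × (1 − 0.5345).
= 0.7286 × 0.5178 × 0.5077 × 0.4655 = 0.089162.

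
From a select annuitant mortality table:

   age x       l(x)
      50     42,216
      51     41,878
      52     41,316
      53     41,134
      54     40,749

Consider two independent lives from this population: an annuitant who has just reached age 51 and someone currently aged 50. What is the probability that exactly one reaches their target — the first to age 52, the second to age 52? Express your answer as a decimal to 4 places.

p₁ = l(52)/l(51) = 41,316/41,878 = 0.986580; p₂ = l(52)/l(50) = 41,316/42,216 = 0.978681.
P(exactly one) = p₁(1−p₂) + (1−p₁)p₂ = 0.021033 + 0.013134 = 0.034167.

0.0342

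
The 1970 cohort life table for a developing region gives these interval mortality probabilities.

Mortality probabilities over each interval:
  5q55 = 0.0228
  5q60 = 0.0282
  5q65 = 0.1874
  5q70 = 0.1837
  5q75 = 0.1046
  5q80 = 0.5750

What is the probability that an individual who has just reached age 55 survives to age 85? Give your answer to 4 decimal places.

30p55 = (1 − 0.0228) × (1 − 0.0282) × (1 − 0.1874) × (1 − 0.1837) × (1 − 0.1046) × (1 − 0.5750).
= 0.9772 × 0.9718 × 0.8126 × 0.8163 × 0.8954 × 0.4250 = 0.239714.

0.2397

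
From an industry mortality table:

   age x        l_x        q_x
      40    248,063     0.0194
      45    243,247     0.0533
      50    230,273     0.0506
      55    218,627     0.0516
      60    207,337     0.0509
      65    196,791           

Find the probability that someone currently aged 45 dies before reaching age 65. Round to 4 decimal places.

0.1910

P(die before 65 | alive at 45) = 1 − l_65/l_45 = 1 − 196,791/243,247 = (46,456)/243,247 = 0.190983.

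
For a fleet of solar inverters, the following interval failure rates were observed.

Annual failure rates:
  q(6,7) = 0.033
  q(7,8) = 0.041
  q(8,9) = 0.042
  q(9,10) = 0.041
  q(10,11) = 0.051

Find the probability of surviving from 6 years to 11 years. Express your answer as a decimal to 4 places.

P(survive 6→11) = (1 − 0.033) × (1 − 0.041) × (1 − 0.042) × (1 − 0.041) × (1 − 0.051).
= 0.967 × 0.959 × 0.958 × 0.959 × 0.949 = 0.808529.

0.8085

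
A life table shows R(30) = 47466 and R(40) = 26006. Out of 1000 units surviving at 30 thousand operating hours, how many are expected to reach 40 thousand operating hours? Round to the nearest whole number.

548

The relevant probability is 26006/47466 = 0.547887.
Expected number = 1000 × 0.547887 = 548.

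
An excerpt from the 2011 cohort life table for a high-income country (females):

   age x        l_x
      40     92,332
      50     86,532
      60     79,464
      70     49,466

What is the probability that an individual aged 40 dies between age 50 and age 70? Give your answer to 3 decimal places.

We want 10|20q40 = (l_50 − l_70)/l_40.
This is the probability of reaching 50 but not 70, conditional on being alive at 40: (l_50 − l_70) / l_40.
= (86,532 − 49,466) / 92,332 = 37,066 / 92,332 = 0.401443.

0.401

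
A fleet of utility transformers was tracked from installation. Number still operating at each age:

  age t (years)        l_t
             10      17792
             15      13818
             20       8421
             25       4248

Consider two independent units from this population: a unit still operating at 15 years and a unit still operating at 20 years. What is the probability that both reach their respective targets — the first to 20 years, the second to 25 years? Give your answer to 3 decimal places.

p₁ = l_20/l_15 = 8421/13818 = 0.609422; p₂ = l_25/l_20 = 4248/8421 = 0.504453.
P(both) = p₁ × p₂ = 0.609422 × 0.504453 = 0.307425.

0.307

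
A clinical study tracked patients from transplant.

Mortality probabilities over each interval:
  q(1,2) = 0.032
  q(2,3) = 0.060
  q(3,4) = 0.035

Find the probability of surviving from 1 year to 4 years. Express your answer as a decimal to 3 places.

Chaining the interval survival probabilities: (1 − 0.032) × (1 − 0.060) × (1 − 0.035).
= 0.968 × 0.940 × 0.965 = 0.878073.

0.878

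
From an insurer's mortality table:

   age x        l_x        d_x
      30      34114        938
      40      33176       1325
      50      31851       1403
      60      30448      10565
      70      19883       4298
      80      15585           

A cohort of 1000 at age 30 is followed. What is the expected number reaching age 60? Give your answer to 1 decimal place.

The relevant probability is 30448/34114 = 0.892537.
Expected number = 1000 × 0.892537 = 892.5.

892.5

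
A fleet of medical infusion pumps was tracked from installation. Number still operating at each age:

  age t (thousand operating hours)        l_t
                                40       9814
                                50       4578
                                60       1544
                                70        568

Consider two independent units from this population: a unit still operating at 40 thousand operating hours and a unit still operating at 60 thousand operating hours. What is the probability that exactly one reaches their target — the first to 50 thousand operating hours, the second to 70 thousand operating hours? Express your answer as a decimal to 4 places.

p₁ = l_50/l_40 = 4578/9814 = 0.466476; p₂ = l_70/l_60 = 568/1544 = 0.367876.
P(exactly one) = p₁(1−p₂) + (1−p₁)p₂ = 0.294871 + 0.196271 = 0.491141.

0.4911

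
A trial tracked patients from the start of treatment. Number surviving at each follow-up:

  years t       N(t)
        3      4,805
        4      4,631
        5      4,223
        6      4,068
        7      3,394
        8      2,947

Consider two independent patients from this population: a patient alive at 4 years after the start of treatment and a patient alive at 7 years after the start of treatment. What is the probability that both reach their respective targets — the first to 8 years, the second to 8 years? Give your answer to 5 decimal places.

p₁ = N(8)/N(4) = 2,947/4,631 = 0.636364; p₂ = N(8)/N(7) = 2,947/3,394 = 0.868297.
P(both) = p₁ × p₂ = 0.636364 × 0.868297 = 0.552553.

0.55255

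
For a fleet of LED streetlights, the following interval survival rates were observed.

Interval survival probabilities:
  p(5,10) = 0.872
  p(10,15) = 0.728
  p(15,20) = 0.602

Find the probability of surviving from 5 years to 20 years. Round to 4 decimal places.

Chaining the interval survival probabilities: 0.872 × 0.728 × 0.602.
= 0.382159.

0.3822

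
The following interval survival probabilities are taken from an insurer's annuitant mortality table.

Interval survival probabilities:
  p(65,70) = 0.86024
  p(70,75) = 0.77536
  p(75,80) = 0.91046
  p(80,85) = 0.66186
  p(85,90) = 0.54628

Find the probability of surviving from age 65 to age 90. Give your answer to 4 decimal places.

0.2196

Survival from 65 to 90 is the product of surviving each interval: 0.86024 × 0.77536 × 0.91046 × 0.66186 × 0.54628.
= 0.219566.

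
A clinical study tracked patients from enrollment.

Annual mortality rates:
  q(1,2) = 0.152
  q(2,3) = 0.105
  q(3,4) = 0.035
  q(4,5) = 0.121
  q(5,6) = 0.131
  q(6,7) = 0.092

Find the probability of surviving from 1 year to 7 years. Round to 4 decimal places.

The overall survival probability is (1 − 0.152) × (1 − 0.105) × (1 − 0.035) × (1 − 0.121) × (1 − 0.131) × (1 − 0.092).
= 0.848 × 0.895 × 0.965 × 0.879 × 0.869 × 0.908 = 0.507973.

0.5080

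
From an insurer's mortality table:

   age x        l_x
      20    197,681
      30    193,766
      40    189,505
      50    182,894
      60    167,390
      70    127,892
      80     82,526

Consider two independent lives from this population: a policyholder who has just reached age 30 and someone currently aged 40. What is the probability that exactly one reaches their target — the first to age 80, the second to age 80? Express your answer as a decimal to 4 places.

p₁ = l_80/l_30 = 82,526/193,766 = 0.425905; p₂ = l_80/l_40 = 82,526/189,505 = 0.435482.
P(exactly one) = p₁(1−p₂) + (1−p₁)p₂ = 0.240431 + 0.250008 = 0.490439.

0.4904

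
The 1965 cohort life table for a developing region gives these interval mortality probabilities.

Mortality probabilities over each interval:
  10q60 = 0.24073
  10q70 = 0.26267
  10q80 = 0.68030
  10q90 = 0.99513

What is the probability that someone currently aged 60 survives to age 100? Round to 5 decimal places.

Chaining the interval survival probabilities: (1 − 0.24073) × (1 − 0.26267) × (1 − 0.68030) × (1 − 0.99513).
= 0.75927 × 0.73733 × 0.31970 × 0.00487 = 0.000872.

0.00087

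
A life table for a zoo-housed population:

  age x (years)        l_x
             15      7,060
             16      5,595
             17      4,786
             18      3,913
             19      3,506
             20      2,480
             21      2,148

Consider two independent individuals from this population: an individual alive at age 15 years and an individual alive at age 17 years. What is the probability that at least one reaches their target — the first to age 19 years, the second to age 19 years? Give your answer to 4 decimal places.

0.8654

p₁ = l_19/l_15 = 3,506/7,060 = 0.496601; p₂ = l_19/l_17 = 3,506/4,786 = 0.732553.
P(at least one) = 1 − (1−p₁)(1−p₂) = 1 − 0.503399 × 0.267447 = 0.865367.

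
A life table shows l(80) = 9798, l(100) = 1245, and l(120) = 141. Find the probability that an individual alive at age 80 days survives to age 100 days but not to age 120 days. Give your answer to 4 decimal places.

0.1127

This is the probability of reaching 100 but not 120, conditional on being alive at 80: (l(100) − l(120)) / l(80).
= (1245 − 141) / 9798 = 1104 / 9798 = 0.112676.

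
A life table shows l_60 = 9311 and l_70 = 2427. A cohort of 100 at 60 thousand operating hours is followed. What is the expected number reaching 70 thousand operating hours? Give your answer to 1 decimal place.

The relevant probability is 2427/9311 = 0.260659.
Expected number = 100 × 0.260659 = 26.1.

26.1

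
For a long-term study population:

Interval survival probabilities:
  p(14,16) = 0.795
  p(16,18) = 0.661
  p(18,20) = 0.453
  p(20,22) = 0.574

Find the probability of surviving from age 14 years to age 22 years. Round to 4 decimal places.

0.1366

Survival from 14 to 22 is the product of surviving each interval: 0.795 × 0.661 × 0.453 × 0.574.
= 0.136640.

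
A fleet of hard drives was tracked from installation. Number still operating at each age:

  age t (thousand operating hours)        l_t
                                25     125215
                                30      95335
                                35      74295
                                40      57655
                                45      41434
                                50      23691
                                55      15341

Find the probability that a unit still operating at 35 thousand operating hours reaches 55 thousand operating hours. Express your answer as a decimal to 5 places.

The conditional survival probability is l_55/l_35 = 15341/74295 = 0.206488.

0.20649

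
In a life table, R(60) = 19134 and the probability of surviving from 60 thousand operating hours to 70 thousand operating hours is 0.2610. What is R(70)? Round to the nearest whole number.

4994

R(70) = R(60) × p = 19134 × 0.2610 = 4994.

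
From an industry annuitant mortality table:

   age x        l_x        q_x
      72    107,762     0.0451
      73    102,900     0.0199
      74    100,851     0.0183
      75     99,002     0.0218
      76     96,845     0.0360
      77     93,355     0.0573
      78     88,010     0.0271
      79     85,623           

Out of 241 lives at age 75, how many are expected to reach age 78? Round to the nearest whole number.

The relevant probability is 88,010/99,002 = 0.888972.
Expected number = 241 × 0.888972 = 214.

214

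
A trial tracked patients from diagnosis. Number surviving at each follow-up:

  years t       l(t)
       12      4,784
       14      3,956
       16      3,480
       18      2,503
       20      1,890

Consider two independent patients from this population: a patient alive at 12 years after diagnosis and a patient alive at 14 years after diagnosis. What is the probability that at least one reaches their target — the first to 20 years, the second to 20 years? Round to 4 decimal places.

0.6841

p₁ = l(20)/l(12) = 1,890/4,784 = 0.395067; p₂ = l(20)/l(14) = 1,890/3,956 = 0.477755.
P(at least one) = 1 − (1−p₁)(1−p₂) = 1 − 0.604933 × 0.522245 = 0.684077.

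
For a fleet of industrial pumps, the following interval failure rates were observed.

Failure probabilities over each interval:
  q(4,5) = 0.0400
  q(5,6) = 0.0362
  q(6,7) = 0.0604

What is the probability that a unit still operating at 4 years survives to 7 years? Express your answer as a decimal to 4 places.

0.8694

P(survive 4→7) = (1 − 0.0400) × (1 − 0.0362) × (1 − 0.0604).
= 0.9600 × 0.9638 × 0.9396 = 0.869363.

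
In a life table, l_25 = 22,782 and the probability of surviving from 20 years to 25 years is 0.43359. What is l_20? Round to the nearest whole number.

52543

l_20 = l_25 / p = 22,782 / 0.43359 = 52543.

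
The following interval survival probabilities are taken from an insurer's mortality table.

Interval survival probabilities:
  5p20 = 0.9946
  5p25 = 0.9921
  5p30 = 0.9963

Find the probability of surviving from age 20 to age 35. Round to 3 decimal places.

15p20 = 0.9946 × 0.9921 × 0.9963.
= 0.983092.

0.983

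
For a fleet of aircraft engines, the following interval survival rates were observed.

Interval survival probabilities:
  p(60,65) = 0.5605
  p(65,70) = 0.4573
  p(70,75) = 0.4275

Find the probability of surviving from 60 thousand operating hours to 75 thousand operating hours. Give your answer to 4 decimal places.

0.1096

Chaining the interval survival probabilities: 0.5605 × 0.4573 × 0.4275.
= 0.109575.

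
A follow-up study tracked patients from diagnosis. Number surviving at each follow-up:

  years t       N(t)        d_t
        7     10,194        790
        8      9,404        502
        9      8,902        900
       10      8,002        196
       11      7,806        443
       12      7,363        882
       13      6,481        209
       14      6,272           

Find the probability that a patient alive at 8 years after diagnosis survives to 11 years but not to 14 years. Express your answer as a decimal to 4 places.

0.1631

This is the probability of reaching 11 but not 14, conditional on being alive at 8: (N(11) − N(14)) / N(8).
= (7,806 − 6,272) / 9,404 = 1,534 / 9,404 = 0.163122.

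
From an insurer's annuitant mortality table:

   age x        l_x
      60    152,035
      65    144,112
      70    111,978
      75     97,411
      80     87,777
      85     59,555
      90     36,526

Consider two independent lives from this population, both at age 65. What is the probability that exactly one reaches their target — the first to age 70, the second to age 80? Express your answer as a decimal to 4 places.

p₁ = l_70/l_65 = 111,978/144,112 = 0.777021; p₂ = l_80/l_65 = 87,777/144,112 = 0.609089.
P(exactly one) = p₁(1−p₂) + (1−p₁)p₂ = 0.303746 + 0.135814 = 0.439560.

0.4396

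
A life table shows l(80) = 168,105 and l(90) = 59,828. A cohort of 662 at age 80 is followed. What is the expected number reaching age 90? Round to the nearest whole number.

236

The relevant probability is 59,828/168,105 = 0.355897.
Expected number = 662 × 0.355897 = 236.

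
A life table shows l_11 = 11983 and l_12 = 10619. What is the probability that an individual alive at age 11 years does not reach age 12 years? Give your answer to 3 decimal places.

0.114

P(die before 12 | alive at 11) = 1 − l_12/l_11 = 1 − 10619/11983 = (1364)/11983 = 0.113828.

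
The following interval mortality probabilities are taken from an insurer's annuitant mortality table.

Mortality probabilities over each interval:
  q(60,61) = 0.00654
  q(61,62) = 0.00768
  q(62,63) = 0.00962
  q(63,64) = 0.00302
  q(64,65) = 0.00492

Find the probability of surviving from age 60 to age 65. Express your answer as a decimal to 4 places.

The overall survival probability is (1 − 0.00654) × (1 − 0.00768) × (1 − 0.00962) × (1 − 0.00302) × (1 − 0.00492).
= 0.99346 × 0.99232 × 0.99038 × 0.99698 × 0.99508 = 0.968609.

0.9686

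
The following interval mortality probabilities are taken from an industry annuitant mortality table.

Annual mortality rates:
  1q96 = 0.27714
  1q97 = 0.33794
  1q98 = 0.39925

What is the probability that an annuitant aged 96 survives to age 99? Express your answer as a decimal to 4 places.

0.2875

Chaining the interval survival probabilities: (1 − 0.27714) × (1 − 0.33794) × (1 − 0.39925).
= 0.72286 × 0.66206 × 0.60075 = 0.287505.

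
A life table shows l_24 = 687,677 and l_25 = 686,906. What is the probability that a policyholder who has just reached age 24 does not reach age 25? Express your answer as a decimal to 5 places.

0.00112

P(die before 25 | alive at 24) = 1 − l_25/l_24 = 1 − 686,906/687,677 = (771)/687,677 = 0.001121.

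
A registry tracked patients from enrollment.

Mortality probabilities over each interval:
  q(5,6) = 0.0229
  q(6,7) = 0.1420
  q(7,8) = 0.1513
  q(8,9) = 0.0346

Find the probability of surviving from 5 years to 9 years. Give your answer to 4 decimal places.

Survival from 5 to 9 is the product of surviving each interval: (1 − 0.0229) × (1 − 0.1420) × (1 − 0.1513) × (1 − 0.0346).
= 0.9771 × 0.8580 × 0.8487 × 0.9654 = 0.686891.

0.6869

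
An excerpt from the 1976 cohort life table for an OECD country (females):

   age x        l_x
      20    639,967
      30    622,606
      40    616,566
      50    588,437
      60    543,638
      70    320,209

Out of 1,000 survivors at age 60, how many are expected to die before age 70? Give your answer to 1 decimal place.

411.0

The relevant probability is 1 − 320,209/543,638 = 0.410989.
Expected number = 1,000 × 0.410989 = 411.0.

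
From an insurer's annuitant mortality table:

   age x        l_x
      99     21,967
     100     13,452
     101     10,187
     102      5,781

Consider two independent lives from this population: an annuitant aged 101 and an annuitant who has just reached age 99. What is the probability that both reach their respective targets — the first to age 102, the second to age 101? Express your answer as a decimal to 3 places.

0.263

p₁ = l_102/l_101 = 5,781/10,187 = 0.567488; p₂ = l_101/l_99 = 10,187/21,967 = 0.463741.
P(both) = p₁ × p₂ = 0.567488 × 0.463741 = 0.263167.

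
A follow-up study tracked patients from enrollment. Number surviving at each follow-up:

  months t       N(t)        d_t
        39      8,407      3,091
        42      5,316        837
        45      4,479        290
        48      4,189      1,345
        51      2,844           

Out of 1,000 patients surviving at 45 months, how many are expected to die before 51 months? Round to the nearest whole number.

365

The relevant probability is 1 − 2,844/4,479 = 0.365037.
Expected number = 1,000 × 0.365037 = 365.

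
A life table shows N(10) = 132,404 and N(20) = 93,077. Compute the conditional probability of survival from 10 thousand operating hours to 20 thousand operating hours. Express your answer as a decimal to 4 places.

The conditional survival probability is N(20)/N(10) = 93,077/132,404 = 0.702977.

0.7030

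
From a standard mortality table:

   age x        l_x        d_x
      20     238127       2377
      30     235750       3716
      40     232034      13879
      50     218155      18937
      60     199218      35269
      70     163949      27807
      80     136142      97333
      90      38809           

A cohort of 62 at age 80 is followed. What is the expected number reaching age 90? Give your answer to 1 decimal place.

17.7

The relevant probability is 38809/136142 = 0.285063.
Expected number = 62 × 0.285063 = 17.7.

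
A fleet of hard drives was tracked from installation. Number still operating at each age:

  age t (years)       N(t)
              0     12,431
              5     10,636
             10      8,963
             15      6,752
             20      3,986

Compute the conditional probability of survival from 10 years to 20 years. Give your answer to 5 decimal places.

0.44472

The conditional survival probability is N(20)/N(10) = 3,986/8,963 = 0.444717.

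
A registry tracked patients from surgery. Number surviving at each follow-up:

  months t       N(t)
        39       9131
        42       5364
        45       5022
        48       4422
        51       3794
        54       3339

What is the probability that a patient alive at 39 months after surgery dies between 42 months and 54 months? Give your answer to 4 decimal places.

This is the probability of reaching 42 but not 54, conditional on being alive at 39: (N(42) − N(54)) / N(39).
= (5364 − 3339) / 9131 = 2025 / 9131 = 0.221772.

0.2218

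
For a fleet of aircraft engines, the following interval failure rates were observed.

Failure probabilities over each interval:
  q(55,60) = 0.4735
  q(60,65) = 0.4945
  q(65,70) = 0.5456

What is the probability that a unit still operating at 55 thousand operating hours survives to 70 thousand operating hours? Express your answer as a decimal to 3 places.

0.121

Survival from 55 to 70 is the product of surviving each interval: (1 − 0.4735) × (1 − 0.4945) × (1 − 0.5456).
= 0.5265 × 0.5055 × 0.4544 = 0.120937.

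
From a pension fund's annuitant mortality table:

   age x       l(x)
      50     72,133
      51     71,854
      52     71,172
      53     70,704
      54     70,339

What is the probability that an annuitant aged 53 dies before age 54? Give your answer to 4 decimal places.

0.0052

P(die before 54 | alive at 53) = 1 − l(54)/l(53) = 1 − 70,339/70,704 = (365)/70,704 = 0.005162.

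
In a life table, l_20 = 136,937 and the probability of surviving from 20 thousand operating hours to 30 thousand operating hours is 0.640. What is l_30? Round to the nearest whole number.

l_30 = l_20 × p = 136,937 × 0.640 = 87640.

87640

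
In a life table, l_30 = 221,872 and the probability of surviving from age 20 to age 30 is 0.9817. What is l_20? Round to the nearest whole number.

226008

l_20 = l_30 / p = 221,872 / 0.9817 = 226008.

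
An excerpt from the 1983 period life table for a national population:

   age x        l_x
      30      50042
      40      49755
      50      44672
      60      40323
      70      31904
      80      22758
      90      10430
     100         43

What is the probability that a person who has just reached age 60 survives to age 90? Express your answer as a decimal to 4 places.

0.2587

We want 30p60 = l_90/l_60.
The conditional survival probability is l_90/l_60 = 10430/40323 = 0.258661.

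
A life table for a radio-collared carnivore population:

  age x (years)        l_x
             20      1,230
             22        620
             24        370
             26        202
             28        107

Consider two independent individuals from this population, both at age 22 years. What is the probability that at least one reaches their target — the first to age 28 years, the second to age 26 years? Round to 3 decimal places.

p₁ = l_28/l_22 = 107/620 = 0.172581; p₂ = l_26/l_22 = 202/620 = 0.325806.
P(at least one) = 1 − (1−p₁)(1−p₂) = 1 − 0.827419 × 0.674194 = 0.442159.

0.442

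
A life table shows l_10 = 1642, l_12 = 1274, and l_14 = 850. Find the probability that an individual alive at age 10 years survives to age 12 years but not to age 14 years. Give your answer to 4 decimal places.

0.2582

This is the probability of reaching 12 but not 14, conditional on being alive at 10: (l_12 − l_14) / l_10.
= (1274 − 850) / 1642 = 424 / 1642 = 0.258222.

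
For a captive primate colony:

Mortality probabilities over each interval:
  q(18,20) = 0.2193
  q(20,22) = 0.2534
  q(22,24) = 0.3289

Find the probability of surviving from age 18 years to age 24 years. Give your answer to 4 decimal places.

Chaining the interval survival probabilities: (1 − 0.2193) × (1 − 0.2534) × (1 − 0.3289).
= 0.7807 × 0.7466 × 0.6711 = 0.391164.

0.3912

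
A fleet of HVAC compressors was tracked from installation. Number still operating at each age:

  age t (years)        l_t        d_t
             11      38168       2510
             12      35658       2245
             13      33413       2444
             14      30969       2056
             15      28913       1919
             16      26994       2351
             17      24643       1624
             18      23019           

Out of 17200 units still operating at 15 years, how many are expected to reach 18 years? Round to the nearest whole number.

The relevant probability is 23019/28913 = 0.796147.
Expected number = 17200 × 0.796147 = 13694.

13694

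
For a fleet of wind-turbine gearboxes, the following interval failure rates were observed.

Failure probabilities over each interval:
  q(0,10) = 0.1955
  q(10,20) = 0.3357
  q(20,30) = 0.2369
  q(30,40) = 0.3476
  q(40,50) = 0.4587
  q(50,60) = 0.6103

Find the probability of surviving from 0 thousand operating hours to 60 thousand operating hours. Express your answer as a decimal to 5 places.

0.05612

Chaining the interval survival probabilities: (1 − 0.1955) × (1 − 0.3357) × (1 − 0.2369) × (1 − 0.3476) × (1 − 0.4587) × (1 − 0.6103).
= 0.8045 × 0.6643 × 0.7631 × 0.6524 × 0.5413 × 0.3897 = 0.056125.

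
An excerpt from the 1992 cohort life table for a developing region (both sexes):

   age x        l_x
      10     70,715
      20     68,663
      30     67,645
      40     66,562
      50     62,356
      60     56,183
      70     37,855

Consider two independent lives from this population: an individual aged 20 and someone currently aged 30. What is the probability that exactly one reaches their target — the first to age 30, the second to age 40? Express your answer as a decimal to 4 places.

0.0304

p₁ = l_30/l_20 = 67,645/68,663 = 0.985174; p₂ = l_40/l_30 = 66,562/67,645 = 0.983990.
P(exactly one) = p₁(1−p₂) + (1−p₁)p₂ = 0.015773 + 0.014589 = 0.030361.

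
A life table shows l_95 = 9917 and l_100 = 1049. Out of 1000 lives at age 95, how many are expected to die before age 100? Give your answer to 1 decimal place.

The relevant probability is 1 − 1049/9917 = 0.894222.
Expected number = 1000 × 0.894222 = 894.2.

894.2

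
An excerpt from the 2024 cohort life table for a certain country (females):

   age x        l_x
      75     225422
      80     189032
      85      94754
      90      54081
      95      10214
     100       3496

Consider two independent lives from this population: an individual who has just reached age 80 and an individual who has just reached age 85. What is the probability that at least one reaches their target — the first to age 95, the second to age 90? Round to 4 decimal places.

0.5939

p₁ = l_95/l_80 = 10214/189032 = 0.054033; p₂ = l_90/l_85 = 54081/94754 = 0.570752.
P(at least one) = 1 − (1−p₁)(1−p₂) = 1 − 0.945967 × 0.429248 = 0.593946.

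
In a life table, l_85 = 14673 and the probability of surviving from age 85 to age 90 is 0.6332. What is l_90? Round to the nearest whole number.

l_90 = l_85 × p = 14673 × 0.6332 = 9291.

9291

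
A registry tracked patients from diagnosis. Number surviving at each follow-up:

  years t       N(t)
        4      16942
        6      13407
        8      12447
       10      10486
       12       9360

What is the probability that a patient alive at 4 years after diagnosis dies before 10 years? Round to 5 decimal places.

P(die before 10 | alive at 4) = 1 − N(10)/N(4) = 1 − 10486/16942 = (6456)/16942 = 0.381065.

0.38106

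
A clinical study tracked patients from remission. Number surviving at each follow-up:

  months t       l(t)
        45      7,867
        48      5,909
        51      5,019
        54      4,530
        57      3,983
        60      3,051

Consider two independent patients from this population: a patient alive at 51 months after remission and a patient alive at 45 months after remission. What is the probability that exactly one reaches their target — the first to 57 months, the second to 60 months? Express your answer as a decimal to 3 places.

0.566

p₁ = l(57)/l(51) = 3,983/5,019 = 0.793584; p₂ = l(60)/l(45) = 3,051/7,867 = 0.387823.
P(exactly one) = p₁(1−p₂) + (1−p₁)p₂ = 0.485814 + 0.080053 = 0.565867.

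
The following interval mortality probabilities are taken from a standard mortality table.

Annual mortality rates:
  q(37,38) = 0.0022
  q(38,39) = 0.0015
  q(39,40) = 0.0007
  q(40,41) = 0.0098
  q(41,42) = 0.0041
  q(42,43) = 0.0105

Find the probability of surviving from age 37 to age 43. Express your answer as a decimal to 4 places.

0.9715

Chaining the interval survival probabilities: (1 − 0.0022) × (1 − 0.0015) × (1 − 0.0007) × (1 − 0.0098) × (1 − 0.0041) × (1 − 0.0105).
= 0.9978 × 0.9985 × 0.9993 × 0.9902 × 0.9959 × 0.9895 = 0.971498.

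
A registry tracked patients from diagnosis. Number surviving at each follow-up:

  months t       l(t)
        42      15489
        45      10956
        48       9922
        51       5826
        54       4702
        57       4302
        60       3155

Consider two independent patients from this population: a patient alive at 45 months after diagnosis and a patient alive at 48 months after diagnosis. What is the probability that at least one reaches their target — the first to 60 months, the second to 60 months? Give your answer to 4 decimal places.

0.5144

p₁ = l(60)/l(45) = 3155/10956 = 0.287970; p₂ = l(60)/l(48) = 3155/9922 = 0.317980.
P(at least one) = 1 − (1−p₁)(1−p₂) = 1 − 0.712030 × 0.682020 = 0.514381.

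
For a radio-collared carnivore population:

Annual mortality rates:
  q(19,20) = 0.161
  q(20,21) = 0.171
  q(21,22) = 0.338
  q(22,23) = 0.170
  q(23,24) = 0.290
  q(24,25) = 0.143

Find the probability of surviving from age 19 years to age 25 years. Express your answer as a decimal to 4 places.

Chaining the interval survival probabilities: (1 − 0.161) × (1 − 0.171) × (1 − 0.338) × (1 − 0.170) × (1 − 0.290) × (1 − 0.143).
= 0.839 × 0.829 × 0.662 × 0.830 × 0.710 × 0.857 = 0.232537.

0.2325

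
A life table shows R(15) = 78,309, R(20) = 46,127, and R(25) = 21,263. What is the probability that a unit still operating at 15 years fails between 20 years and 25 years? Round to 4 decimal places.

This is the probability of reaching 20 but not 25, conditional on being operational at 15: (R(20) − R(25)) / R(15).
= (46,127 − 21,263) / 78,309 = 24,864 / 78,309 = 0.317511.

0.3175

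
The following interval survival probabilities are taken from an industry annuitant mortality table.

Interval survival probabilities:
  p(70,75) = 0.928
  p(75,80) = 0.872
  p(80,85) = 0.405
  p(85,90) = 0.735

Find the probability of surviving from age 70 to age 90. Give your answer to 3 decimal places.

Chaining the interval survival probabilities: 0.928 × 0.872 × 0.405 × 0.735.
= 0.240883.

0.241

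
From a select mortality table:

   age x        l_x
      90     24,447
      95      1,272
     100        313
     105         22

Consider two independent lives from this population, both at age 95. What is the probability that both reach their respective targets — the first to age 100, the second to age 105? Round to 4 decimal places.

p₁ = l_100/l_95 = 313/1,272 = 0.246069; p₂ = l_105/l_95 = 22/1,272 = 0.017296.
P(both) = p₁ × p₂ = 0.246069 × 0.017296 = 0.004256.

0.0043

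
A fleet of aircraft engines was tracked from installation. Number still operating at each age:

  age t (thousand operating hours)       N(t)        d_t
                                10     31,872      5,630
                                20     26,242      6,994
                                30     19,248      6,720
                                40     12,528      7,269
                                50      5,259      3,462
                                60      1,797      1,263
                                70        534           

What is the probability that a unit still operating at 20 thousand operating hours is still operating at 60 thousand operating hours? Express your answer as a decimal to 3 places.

0.068

The conditional survival probability is N(60)/N(20) = 1,797/26,242 = 0.068478.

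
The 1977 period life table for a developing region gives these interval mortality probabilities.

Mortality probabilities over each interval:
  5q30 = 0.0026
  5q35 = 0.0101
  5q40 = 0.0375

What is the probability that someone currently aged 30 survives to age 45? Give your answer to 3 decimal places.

15p30 = (1 − 0.0026) × (1 − 0.0101) × (1 − 0.0375).
= 0.9974 × 0.9899 × 0.9625 = 0.950302.

0.950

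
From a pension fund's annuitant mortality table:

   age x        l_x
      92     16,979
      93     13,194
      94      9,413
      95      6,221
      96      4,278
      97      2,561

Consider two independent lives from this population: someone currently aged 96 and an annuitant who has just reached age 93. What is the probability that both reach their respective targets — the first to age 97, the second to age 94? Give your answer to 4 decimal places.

0.4271

p₁ = l_97/l_96 = 2,561/4,278 = 0.598644; p₂ = l_94/l_93 = 9,413/13,194 = 0.713430.
P(both) = p₁ × p₂ = 0.598644 × 0.713430 = 0.427091.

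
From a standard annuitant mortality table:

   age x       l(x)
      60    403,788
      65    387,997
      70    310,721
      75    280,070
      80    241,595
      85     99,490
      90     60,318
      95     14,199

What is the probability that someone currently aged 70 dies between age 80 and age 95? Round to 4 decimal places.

This is the probability of reaching 80 but not 95, conditional on being alive at 70: (l(80) − l(95)) / l(70).
= (241,595 − 14,199) / 310,721 = 227,396 / 310,721 = 0.731833.

0.7318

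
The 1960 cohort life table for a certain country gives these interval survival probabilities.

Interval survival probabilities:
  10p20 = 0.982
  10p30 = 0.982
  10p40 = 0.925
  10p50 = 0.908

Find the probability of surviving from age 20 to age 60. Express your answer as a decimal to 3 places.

Chaining the interval survival probabilities: 0.982 × 0.982 × 0.925 × 0.908.
= 0.809936.

0.810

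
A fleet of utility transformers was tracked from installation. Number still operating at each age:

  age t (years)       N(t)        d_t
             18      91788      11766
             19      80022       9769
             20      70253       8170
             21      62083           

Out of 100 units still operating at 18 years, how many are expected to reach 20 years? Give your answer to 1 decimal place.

76.5

The relevant probability is 70253/91788 = 0.765383.
Expected number = 100 × 0.765383 = 76.5.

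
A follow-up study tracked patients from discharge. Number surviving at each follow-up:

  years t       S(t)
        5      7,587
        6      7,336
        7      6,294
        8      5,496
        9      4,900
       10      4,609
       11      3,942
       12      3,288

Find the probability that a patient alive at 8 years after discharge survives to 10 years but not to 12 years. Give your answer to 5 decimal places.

This is the probability of reaching 10 but not 12, conditional on being alive at 8: (S(10) − S(12)) / S(8).
= (4,609 − 3,288) / 5,496 = 1,321 / 5,496 = 0.240357.

0.24036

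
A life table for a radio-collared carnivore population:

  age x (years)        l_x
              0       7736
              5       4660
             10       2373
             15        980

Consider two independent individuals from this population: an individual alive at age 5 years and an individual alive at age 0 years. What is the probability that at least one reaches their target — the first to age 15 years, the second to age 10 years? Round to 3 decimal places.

p₁ = l_15/l_5 = 980/4660 = 0.210300; p₂ = l_10/l_0 = 2373/7736 = 0.306748.
P(at least one) = 1 − (1−p₁)(1−p₂) = 1 − 0.789700 × 0.693252 = 0.452539.

0.453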